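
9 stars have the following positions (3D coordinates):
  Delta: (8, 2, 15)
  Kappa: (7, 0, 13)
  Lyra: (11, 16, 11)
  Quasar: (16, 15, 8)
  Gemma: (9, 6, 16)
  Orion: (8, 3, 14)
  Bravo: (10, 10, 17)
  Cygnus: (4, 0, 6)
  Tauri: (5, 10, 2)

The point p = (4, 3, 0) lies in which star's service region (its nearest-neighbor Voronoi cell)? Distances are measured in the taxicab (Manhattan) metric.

d(p, Delta) = |4−8| + |3−2| + |0−15| = 4 + 1 + 15 = 20
d(p, Kappa) = |4−7| + |3−0| + |0−13| = 3 + 3 + 13 = 19
d(p, Lyra) = |4−11| + |3−16| + |0−11| = 7 + 13 + 11 = 31
d(p, Quasar) = |4−16| + |3−15| + |0−8| = 12 + 12 + 8 = 32
d(p, Gemma) = |4−9| + |3−6| + |0−16| = 5 + 3 + 16 = 24
d(p, Orion) = |4−8| + |3−3| + |0−14| = 4 + 0 + 14 = 18
d(p, Bravo) = |4−10| + |3−10| + |0−17| = 6 + 7 + 17 = 30
d(p, Cygnus) = |4−4| + |3−0| + |0−6| = 0 + 3 + 6 = 9
d(p, Tauri) = |4−5| + |3−10| + |0−2| = 1 + 7 + 2 = 10
Minimum is at Cygnus.

Cygnus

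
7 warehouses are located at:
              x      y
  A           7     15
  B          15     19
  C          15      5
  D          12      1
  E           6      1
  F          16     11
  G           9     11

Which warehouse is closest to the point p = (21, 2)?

Since √ is increasing, it suffices to compare squared distances:
|pA|² = (21−7)² + (2−15)² = 196 + 169 = 365
|pB|² = (21−15)² + (2−19)² = 36 + 289 = 325
|pC|² = (21−15)² + (2−5)² = 36 + 9 = 45
|pD|² = (21−12)² + (2−1)² = 81 + 1 = 82
|pE|² = (21−6)² + (2−1)² = 225 + 1 = 226
|pF|² = (21−16)² + (2−11)² = 25 + 81 = 106
|pG|² = (21−9)² + (2−11)² = 144 + 81 = 225
The smallest is to C, so p lies in the Voronoi region of C.

C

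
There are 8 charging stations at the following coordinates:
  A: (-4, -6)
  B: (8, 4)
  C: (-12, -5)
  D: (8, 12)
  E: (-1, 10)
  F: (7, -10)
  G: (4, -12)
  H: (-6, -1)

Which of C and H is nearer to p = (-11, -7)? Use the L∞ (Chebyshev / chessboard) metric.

C

d(p,C) = max(1, 2) = 2
d(p,H) = max(5, 6) = 6
2 < 6, so C is closer.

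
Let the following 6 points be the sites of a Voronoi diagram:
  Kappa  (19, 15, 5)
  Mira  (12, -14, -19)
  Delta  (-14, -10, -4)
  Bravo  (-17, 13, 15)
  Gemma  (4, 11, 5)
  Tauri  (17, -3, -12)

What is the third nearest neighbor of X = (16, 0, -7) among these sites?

Kappa

Squared Euclidean distances:
d²(X, Kappa) = (16−19)² + (0−15)² + (-7−5)² = 9 + 225 + 144 = 378
d²(X, Mira) = (16−12)² + (0−(-14))² + (-7−(-19))² = 16 + 196 + 144 = 356
d²(X, Delta) = (16−(-14))² + (0−(-10))² + (-7−(-4))² = 900 + 100 + 9 = 1009
d²(X, Bravo) = (16−(-17))² + (0−13)² + (-7−15)² = 1089 + 169 + 484 = 1742
d²(X, Gemma) = (16−4)² + (0−11)² + (-7−5)² = 144 + 121 + 144 = 409
d²(X, Tauri) = (16−17)² + (0−(-3))² + (-7−(-12))² = 1 + 9 + 25 = 35
Sorted ascending: Tauri, Mira, Kappa, Gemma, … — the third-nearest is Kappa.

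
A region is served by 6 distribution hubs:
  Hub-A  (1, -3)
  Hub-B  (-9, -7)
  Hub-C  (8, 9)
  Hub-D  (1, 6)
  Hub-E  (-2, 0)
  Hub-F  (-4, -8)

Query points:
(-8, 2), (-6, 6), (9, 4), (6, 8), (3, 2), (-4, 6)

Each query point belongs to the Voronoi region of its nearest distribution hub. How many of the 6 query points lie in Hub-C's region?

(-8, 2) — d² to each: Hub-A:106, Hub-B:82, Hub-C:305, Hub-D:97, Hub-E:40, Hub-F:116 → nearest is Hub-E
(-6, 6) — d² to each: Hub-A:130, Hub-B:178, Hub-C:205, Hub-D:49, Hub-E:52, Hub-F:200 → nearest is Hub-D
(9, 4) — d² to each: Hub-A:113, Hub-B:445, Hub-C:26, Hub-D:68, Hub-E:137, Hub-F:313 → nearest is Hub-C
(6, 8) — d² to each: Hub-A:146, Hub-B:450, Hub-C:5, Hub-D:29, Hub-E:128, Hub-F:356 → nearest is Hub-C
(3, 2) — d² to each: Hub-A:29, Hub-B:225, Hub-C:74, Hub-D:20, Hub-E:29, Hub-F:149 → nearest is Hub-D
(-4, 6) — d² to each: Hub-A:106, Hub-B:194, Hub-C:153, Hub-D:25, Hub-E:40, Hub-F:196 → nearest is Hub-D
2 of the 6 points have Hub-C as nearest.

2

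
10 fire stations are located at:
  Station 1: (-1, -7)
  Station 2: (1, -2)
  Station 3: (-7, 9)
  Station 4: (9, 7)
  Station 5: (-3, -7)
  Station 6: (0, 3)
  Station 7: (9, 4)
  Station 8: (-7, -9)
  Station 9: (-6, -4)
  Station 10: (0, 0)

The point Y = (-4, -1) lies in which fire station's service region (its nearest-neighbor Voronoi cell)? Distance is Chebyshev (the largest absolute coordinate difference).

d(Y, Station 1) = max(3, 6) = 6
d(Y, Station 2) = max(5, 1) = 5
d(Y, Station 3) = max(3, 10) = 10
d(Y, Station 4) = max(13, 8) = 13
d(Y, Station 5) = max(1, 6) = 6
d(Y, Station 6) = max(4, 4) = 4
d(Y, Station 7) = max(13, 5) = 13
d(Y, Station 8) = max(3, 8) = 8
d(Y, Station 9) = max(2, 3) = 3
d(Y, Station 10) = max(4, 1) = 4
Minimum is at Station 9.

Station 9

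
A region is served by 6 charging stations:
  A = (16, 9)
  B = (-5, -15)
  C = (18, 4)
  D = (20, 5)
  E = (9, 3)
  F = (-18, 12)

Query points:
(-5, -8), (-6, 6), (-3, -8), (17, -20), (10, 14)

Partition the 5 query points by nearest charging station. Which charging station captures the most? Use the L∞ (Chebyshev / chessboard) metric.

B

(-5, -8) — d to each: A:21, B:7, C:23, D:25, E:14, F:20 → nearest is B
(-6, 6) — d to each: A:22, B:21, C:24, D:26, E:15, F:12 → nearest is F
(-3, -8) — d to each: A:19, B:7, C:21, D:23, E:12, F:20 → nearest is B
(17, -20) — d to each: A:29, B:22, C:24, D:25, E:23, F:35 → nearest is B
(10, 14) — d to each: A:6, B:29, C:10, D:10, E:11, F:28 → nearest is A
Tally — A:1, B:3, F:1. B captures the most (3).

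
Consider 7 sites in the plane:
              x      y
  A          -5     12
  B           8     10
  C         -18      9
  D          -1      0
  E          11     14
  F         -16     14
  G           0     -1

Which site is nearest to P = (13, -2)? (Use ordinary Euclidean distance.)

B

Compare squared distances (the ordering matches that of the actual distances):
|PA|² = (13−(-5))² + (-2−12)² = 324 + 196 = 520
|PB|² = (13−8)² + (-2−10)² = 25 + 144 = 169
|PC|² = (13−(-18))² + (-2−9)² = 961 + 121 = 1082
|PD|² = (13−(-1))² + (-2−0)² = 196 + 4 = 200
|PE|² = (13−11)² + (-2−14)² = 4 + 256 = 260
|PF|² = (13−(-16))² + (-2−14)² = 841 + 256 = 1097
|PG|² = (13−0)² + (-2−(-1))² = 169 + 1 = 170
The smallest is to B, so P lies in the Voronoi region of B.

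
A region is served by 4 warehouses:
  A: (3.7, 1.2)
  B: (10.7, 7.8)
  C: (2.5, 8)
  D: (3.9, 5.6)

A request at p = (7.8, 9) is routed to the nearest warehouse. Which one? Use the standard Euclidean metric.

B

Compare squared distances (the ordering matches that of the actual distances):
|pA|² = (7.8−3.7)² + (9−1.2)² = 16.81 + 60.84 = 77.65
|pB|² = (7.8−10.7)² + (9−7.8)² = 8.41 + 1.44 = 9.85
|pC|² = (7.8−2.5)² + (9−8)² = 28.09 + 1 = 29.09
|pD|² = (7.8−3.9)² + (9−5.6)² = 15.21 + 11.56 = 26.77
B is nearest.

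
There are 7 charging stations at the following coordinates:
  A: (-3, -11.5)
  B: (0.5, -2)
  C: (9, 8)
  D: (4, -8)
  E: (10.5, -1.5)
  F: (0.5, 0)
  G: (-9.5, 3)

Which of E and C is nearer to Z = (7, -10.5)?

E

Compare squared distances:
|ZE|² = (7−10.5)² + (-10.5−(-1.5))² = 12.25 + 81 = 93.25
|ZC|² = (7−9)² + (-10.5−8)² = 4 + 342.25 = 346.25
93.25 < 346.25, so E is closer.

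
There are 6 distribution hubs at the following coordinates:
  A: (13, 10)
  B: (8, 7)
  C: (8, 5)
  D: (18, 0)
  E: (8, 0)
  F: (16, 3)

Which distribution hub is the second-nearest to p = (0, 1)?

Compare squared distances (the ordering matches that of the actual distances):
|pA|² = (0−13)² + (1−10)² = 169 + 81 = 250
|pB|² = (0−8)² + (1−7)² = 64 + 36 = 100
|pC|² = (0−8)² + (1−5)² = 64 + 16 = 80
|pD|² = (0−18)² + (1−0)² = 324 + 1 = 325
|pE|² = (0−8)² + (1−0)² = 64 + 1 = 65
|pF|² = (0−16)² + (1−3)² = 256 + 4 = 260
Sorted ascending: E, C, B, … — the second-nearest is C.

C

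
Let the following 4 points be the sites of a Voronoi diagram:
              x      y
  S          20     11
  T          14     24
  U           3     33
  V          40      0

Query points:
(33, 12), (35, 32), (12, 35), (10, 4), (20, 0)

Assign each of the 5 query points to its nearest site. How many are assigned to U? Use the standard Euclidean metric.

(33, 12) — d² to each: S:170, T:505, U:1341, V:193 → nearest is S
(35, 32) — d² to each: S:666, T:505, U:1025, V:1049 → nearest is T
(12, 35) — d² to each: S:640, T:125, U:85, V:2009 → nearest is U
(10, 4) — d² to each: S:149, T:416, U:890, V:916 → nearest is S
(20, 0) — d² to each: S:121, T:612, U:1378, V:400 → nearest is S
1 of the 5 points has U as nearest.

1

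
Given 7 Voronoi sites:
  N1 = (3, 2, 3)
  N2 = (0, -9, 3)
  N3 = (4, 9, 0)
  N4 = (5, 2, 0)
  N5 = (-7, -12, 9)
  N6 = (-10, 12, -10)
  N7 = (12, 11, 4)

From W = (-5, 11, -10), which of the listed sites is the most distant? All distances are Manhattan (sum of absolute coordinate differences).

d(W,N1) = |-5−3| + |11−2| + |-10−3| = 8 + 9 + 13 = 30
d(W,N2) = |-5−0| + |11−(-9)| + |-10−3| = 5 + 20 + 13 = 38
d(W,N3) = |-5−4| + |11−9| + |-10−0| = 9 + 2 + 10 = 21
d(W,N4) = |-5−5| + |11−2| + |-10−0| = 10 + 9 + 10 = 29
d(W,N5) = |-5−(-7)| + |11−(-12)| + |-10−9| = 2 + 23 + 19 = 44
d(W,N6) = |-5−(-10)| + |11−12| + |-10−(-10)| = 5 + 1 + 0 = 6
d(W,N7) = |-5−12| + |11−11| + |-10−4| = 17 + 0 + 14 = 31
The largest is to N5.

N5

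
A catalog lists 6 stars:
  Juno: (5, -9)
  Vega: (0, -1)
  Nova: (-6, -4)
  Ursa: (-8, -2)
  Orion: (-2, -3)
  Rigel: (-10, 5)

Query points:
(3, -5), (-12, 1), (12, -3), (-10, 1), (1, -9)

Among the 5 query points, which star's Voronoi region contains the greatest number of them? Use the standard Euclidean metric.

Juno

(3, -5) — d² to each: Juno:20, Vega:25, Nova:82, Ursa:130, Orion:29, Rigel:269 → nearest is Juno
(-12, 1) — d² to each: Juno:389, Vega:148, Nova:61, Ursa:25, Orion:116, Rigel:20 → nearest is Rigel
(12, -3) — d² to each: Juno:85, Vega:148, Nova:325, Ursa:401, Orion:196, Rigel:548 → nearest is Juno
(-10, 1) — d² to each: Juno:325, Vega:104, Nova:41, Ursa:13, Orion:80, Rigel:16 → nearest is Ursa
(1, -9) — d² to each: Juno:16, Vega:65, Nova:74, Ursa:130, Orion:45, Rigel:317 → nearest is Juno
Tally — Juno:3, Ursa:1, Rigel:1. Juno captures the most (3).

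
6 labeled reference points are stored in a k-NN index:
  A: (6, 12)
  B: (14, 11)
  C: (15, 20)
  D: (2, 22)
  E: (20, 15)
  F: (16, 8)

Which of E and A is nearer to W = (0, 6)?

A

Compare squared distances:
|WE|² = (0−20)² + (6−15)² = 400 + 81 = 481
|WA|² = (0−6)² + (6−12)² = 36 + 36 = 72
481 > 72, so A is closer.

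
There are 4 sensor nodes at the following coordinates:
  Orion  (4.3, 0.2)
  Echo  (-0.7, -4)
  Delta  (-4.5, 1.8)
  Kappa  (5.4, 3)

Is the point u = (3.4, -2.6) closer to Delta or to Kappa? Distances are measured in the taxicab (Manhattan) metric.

Kappa

d(u, Delta) = |3.4−(-4.5)| + |-2.6−1.8| = 7.9 + 4.4 = 12.3
d(u, Kappa) = |3.4−5.4| + |-2.6−3| = 2 + 5.6 = 7.6
12.3 > 7.6, so Kappa is closer.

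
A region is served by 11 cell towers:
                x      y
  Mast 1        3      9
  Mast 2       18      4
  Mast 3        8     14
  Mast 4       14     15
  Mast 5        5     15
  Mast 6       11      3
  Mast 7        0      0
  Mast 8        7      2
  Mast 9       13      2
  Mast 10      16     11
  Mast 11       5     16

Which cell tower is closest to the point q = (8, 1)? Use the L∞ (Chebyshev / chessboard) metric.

d(q, Mast 1) = max(5, 8) = 8
d(q, Mast 2) = max(10, 3) = 10
d(q, Mast 3) = max(0, 13) = 13
d(q, Mast 4) = max(6, 14) = 14
d(q, Mast 5) = max(3, 14) = 14
d(q, Mast 6) = max(3, 2) = 3
d(q, Mast 7) = max(8, 1) = 8
d(q, Mast 8) = max(1, 1) = 1
d(q, Mast 9) = max(5, 1) = 5
d(q, Mast 10) = max(8, 10) = 10
d(q, Mast 11) = max(3, 15) = 15
The smallest is to Mast 8, so q lies in the Voronoi region of Mast 8.

Mast 8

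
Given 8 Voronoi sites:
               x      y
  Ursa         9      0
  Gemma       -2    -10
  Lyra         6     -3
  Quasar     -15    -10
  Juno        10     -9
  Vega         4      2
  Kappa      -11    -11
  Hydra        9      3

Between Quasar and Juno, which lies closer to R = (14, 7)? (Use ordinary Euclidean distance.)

Juno

Compare squared distances:
d²(R, Quasar) = (14−(-15))² + (7−(-10))² = 841 + 289 = 1130
d²(R, Juno) = (14−10)² + (7−(-9))² = 16 + 256 = 272
1130 > 272, so Juno is closer.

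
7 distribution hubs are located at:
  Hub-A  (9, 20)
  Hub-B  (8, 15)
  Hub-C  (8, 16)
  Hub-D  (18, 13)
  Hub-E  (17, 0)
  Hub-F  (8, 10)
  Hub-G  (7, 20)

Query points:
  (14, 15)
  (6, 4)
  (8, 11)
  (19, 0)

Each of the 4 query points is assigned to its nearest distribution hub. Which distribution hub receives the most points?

Hub-F

(14, 15) — d² to each: Hub-A:50, Hub-B:36, Hub-C:37, Hub-D:20, Hub-E:234, Hub-F:61, Hub-G:74 → nearest is Hub-D
(6, 4) — d² to each: Hub-A:265, Hub-B:125, Hub-C:148, Hub-D:225, Hub-E:137, Hub-F:40, Hub-G:257 → nearest is Hub-F
(8, 11) — d² to each: Hub-A:82, Hub-B:16, Hub-C:25, Hub-D:104, Hub-E:202, Hub-F:1, Hub-G:82 → nearest is Hub-F
(19, 0) — d² to each: Hub-A:500, Hub-B:346, Hub-C:377, Hub-D:170, Hub-E:4, Hub-F:221, Hub-G:544 → nearest is Hub-E
Tally — Hub-D:1, Hub-E:1, Hub-F:2. Hub-F captures the most (2).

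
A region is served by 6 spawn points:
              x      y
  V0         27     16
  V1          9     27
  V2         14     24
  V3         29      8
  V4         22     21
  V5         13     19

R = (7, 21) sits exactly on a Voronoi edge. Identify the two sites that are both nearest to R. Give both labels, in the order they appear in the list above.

V1 and V5

Squared distances from R to each site:
|RV0|² = 400 + 25 = 425
|RV1|² = 4 + 36 = 40
|RV2|² = 49 + 9 = 58
|RV3|² = 484 + 169 = 653
|RV4|² = 225 + 0 = 225
|RV5|² = 36 + 4 = 40
R is equidistant from V1 and V5 (both at squared distance 40), and every other site is strictly farther — so R lies on the V1–V5 Voronoi edge.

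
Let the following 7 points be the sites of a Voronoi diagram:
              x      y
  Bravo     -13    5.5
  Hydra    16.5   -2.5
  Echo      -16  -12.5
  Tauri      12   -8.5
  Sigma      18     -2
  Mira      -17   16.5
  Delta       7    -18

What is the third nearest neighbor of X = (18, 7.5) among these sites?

Since √ is increasing, it suffices to compare squared distances:
d²(X, Bravo) = (18−(-13))² + (7.5−5.5)² = 961 + 4 = 965
d²(X, Hydra) = (18−16.5)² + (7.5−(-2.5))² = 2.25 + 100 = 102.25
d²(X, Echo) = (18−(-16))² + (7.5−(-12.5))² = 1156 + 400 = 1556
d²(X, Tauri) = (18−12)² + (7.5−(-8.5))² = 36 + 256 = 292
d²(X, Sigma) = (18−18)² + (7.5−(-2))² = 0 + 90.25 = 90.25
d²(X, Mira) = (18−(-17))² + (7.5−16.5)² = 1225 + 81 = 1306
d²(X, Delta) = (18−7)² + (7.5−(-18))² = 121 + 650.25 = 771.25
Sorted ascending: Sigma, Hydra, Tauri, Delta, … — the third-nearest is Tauri.

Tauri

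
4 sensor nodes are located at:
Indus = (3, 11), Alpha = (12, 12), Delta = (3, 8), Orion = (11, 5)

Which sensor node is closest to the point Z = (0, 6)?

Delta

Squared Euclidean distances:
d²(Z, Indus) = (0−3)² + (6−11)² = 9 + 25 = 34
d²(Z, Alpha) = (0−12)² + (6−12)² = 144 + 36 = 180
d²(Z, Delta) = (0−3)² + (6−8)² = 9 + 4 = 13
d²(Z, Orion) = (0−11)² + (6−5)² = 121 + 1 = 122
Minimum is at Delta.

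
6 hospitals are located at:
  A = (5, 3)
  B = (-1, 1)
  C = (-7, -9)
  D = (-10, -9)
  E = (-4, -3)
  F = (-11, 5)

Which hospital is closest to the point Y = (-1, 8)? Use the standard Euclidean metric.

B

Squared Euclidean distances:
|YA|² = (-1−5)² + (8−3)² = 36 + 25 = 61
|YB|² = (-1−(-1))² + (8−1)² = 0 + 49 = 49
|YC|² = (-1−(-7))² + (8−(-9))² = 36 + 289 = 325
|YD|² = (-1−(-10))² + (8−(-9))² = 81 + 289 = 370
|YE|² = (-1−(-4))² + (8−(-3))² = 9 + 121 = 130
|YF|² = (-1−(-11))² + (8−5)² = 100 + 9 = 109
Minimum is at B.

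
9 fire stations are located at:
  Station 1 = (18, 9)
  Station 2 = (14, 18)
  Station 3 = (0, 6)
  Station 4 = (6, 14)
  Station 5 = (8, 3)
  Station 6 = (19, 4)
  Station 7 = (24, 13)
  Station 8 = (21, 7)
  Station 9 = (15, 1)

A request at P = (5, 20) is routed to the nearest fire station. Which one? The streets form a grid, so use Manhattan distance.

d(P, Station 1) = 13 + 11 = 24
d(P, Station 2) = 9 + 2 = 11
d(P, Station 3) = 5 + 14 = 19
d(P, Station 4) = 1 + 6 = 7
d(P, Station 5) = 3 + 17 = 20
d(P, Station 6) = 14 + 16 = 30
d(P, Station 7) = 19 + 7 = 26
d(P, Station 8) = 16 + 13 = 29
d(P, Station 9) = 10 + 19 = 29
The smallest is to Station 4, so P lies in the Voronoi region of Station 4.

Station 4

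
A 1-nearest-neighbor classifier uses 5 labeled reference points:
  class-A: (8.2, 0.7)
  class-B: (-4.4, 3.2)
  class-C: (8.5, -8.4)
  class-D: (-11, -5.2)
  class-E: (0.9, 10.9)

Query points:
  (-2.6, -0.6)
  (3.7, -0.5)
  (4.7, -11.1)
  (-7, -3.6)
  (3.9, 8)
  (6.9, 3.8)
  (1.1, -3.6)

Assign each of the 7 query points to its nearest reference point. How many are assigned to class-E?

(-2.6, -0.6) — d² to each: class-A:118.33, class-B:17.68, class-C:184.05, class-D:91.72, class-E:144.5 → nearest is class-B
(3.7, -0.5) — d² to each: class-A:21.69, class-B:79.3, class-C:85.45, class-D:238.18, class-E:137.8 → nearest is class-A
(4.7, -11.1) — d² to each: class-A:151.49, class-B:287.3, class-C:21.73, class-D:281.3, class-E:498.44 → nearest is class-C
(-7, -3.6) — d² to each: class-A:249.53, class-B:53, class-C:263.29, class-D:18.56, class-E:272.66 → nearest is class-D
(3.9, 8) — d² to each: class-A:71.78, class-B:91.93, class-C:290.12, class-D:396.25, class-E:17.41 → nearest is class-E
(6.9, 3.8) — d² to each: class-A:11.3, class-B:128.05, class-C:151.4, class-D:401.41, class-E:86.41 → nearest is class-A
(1.1, -3.6) — d² to each: class-A:68.9, class-B:76.49, class-C:77.8, class-D:148.97, class-E:210.29 → nearest is class-A
1 of the 7 points has class-E as nearest.

1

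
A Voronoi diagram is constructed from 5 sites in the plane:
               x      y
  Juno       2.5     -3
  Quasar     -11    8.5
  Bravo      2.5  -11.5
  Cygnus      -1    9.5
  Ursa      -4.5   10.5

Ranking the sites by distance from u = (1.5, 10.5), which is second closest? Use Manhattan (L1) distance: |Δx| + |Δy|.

d(u, Juno) = |1.5−2.5| + |10.5−(-3)| = 1 + 13.5 = 14.5
d(u, Quasar) = |1.5−(-11)| + |10.5−8.5| = 12.5 + 2 = 14.5
d(u, Bravo) = |1.5−2.5| + |10.5−(-11.5)| = 1 + 22 = 23
d(u, Cygnus) = |1.5−(-1)| + |10.5−9.5| = 2.5 + 1 = 3.5
d(u, Ursa) = |1.5−(-4.5)| + |10.5−10.5| = 6 + 0 = 6
Sorted ascending: Cygnus, Ursa, Juno, … — the second-nearest is Ursa.

Ursa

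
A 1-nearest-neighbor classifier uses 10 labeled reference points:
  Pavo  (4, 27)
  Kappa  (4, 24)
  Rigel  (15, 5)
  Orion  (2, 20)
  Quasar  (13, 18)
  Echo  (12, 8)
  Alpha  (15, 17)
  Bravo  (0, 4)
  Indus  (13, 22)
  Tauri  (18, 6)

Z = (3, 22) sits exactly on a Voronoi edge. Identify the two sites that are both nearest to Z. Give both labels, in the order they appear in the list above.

Squared distances from Z to each site:
d²(Z, Pavo) = (3−4)² + (22−27)² = 1 + 25 = 26
d²(Z, Kappa) = (3−4)² + (22−24)² = 1 + 4 = 5
d²(Z, Rigel) = (3−15)² + (22−5)² = 144 + 289 = 433
d²(Z, Orion) = (3−2)² + (22−20)² = 1 + 4 = 5
d²(Z, Quasar) = (3−13)² + (22−18)² = 100 + 16 = 116
d²(Z, Echo) = (3−12)² + (22−8)² = 81 + 196 = 277
d²(Z, Alpha) = (3−15)² + (22−17)² = 144 + 25 = 169
d²(Z, Bravo) = (3−0)² + (22−4)² = 9 + 324 = 333
d²(Z, Indus) = (3−13)² + (22−22)² = 100 + 0 = 100
d²(Z, Tauri) = (3−18)² + (22−6)² = 225 + 256 = 481
Z is equidistant from Kappa and Orion (both at squared distance 5), and every other site is strictly farther — so Z lies on the Kappa–Orion Voronoi edge.

Kappa and Orion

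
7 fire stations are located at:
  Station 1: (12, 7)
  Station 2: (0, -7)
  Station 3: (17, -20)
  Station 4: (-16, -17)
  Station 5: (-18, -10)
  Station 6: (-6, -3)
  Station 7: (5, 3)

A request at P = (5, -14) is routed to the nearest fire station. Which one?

Compare squared distances (the ordering matches that of the actual distances):
d²(P, Station 1) = (5−12)² + (-14−7)² = 49 + 441 = 490
d²(P, Station 2) = (5−0)² + (-14−(-7))² = 25 + 49 = 74
d²(P, Station 3) = (5−17)² + (-14−(-20))² = 144 + 36 = 180
d²(P, Station 4) = (5−(-16))² + (-14−(-17))² = 441 + 9 = 450
d²(P, Station 5) = (5−(-18))² + (-14−(-10))² = 529 + 16 = 545
d²(P, Station 6) = (5−(-6))² + (-14−(-3))² = 121 + 121 = 242
d²(P, Station 7) = (5−5)² + (-14−3)² = 0 + 289 = 289
The smallest is to Station 2, so P lies in the Voronoi region of Station 2.

Station 2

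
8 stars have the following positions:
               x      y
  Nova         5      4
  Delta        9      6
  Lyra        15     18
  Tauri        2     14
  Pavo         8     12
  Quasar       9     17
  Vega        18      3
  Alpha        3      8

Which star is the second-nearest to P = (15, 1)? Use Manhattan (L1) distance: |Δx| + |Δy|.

Delta

d(P, Nova) = 10 + 3 = 13
d(P, Delta) = 6 + 5 = 11
d(P, Lyra) = 0 + 17 = 17
d(P, Tauri) = 13 + 13 = 26
d(P, Pavo) = 7 + 11 = 18
d(P, Quasar) = 6 + 16 = 22
d(P, Vega) = 3 + 2 = 5
d(P, Alpha) = 12 + 7 = 19
Sorted ascending: Vega, Delta, Nova, … — the second-nearest is Delta.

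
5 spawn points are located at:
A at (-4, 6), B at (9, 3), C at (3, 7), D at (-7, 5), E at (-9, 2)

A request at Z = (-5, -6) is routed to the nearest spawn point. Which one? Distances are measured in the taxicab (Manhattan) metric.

E

d(Z,A) = |-5−(-4)| + |-6−6| = 1 + 12 = 13
d(Z,B) = |-5−9| + |-6−3| = 14 + 9 = 23
d(Z,C) = |-5−3| + |-6−7| = 8 + 13 = 21
d(Z,D) = |-5−(-7)| + |-6−5| = 2 + 11 = 13
d(Z,E) = |-5−(-9)| + |-6−2| = 4 + 8 = 12
E is nearest.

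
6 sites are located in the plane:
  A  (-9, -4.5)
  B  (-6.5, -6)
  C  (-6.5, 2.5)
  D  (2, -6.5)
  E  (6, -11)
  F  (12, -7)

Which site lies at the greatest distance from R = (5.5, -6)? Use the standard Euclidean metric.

Squared Euclidean distances:
|RA|² = 210.25 + 2.25 = 212.5
|RB|² = 144 + 0 = 144
|RC|² = 144 + 72.25 = 216.25
|RD|² = 12.25 + 0.25 = 12.5
|RE|² = 0.25 + 25 = 25.25
|RF|² = 42.25 + 1 = 43.25
The largest is to C.

C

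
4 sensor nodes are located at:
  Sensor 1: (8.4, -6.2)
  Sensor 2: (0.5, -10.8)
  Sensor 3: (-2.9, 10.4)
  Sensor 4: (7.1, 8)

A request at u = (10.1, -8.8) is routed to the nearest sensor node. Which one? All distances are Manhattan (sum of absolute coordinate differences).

d(u, Sensor 1) = |10.1−8.4| + |-8.8−(-6.2)| = 1.7 + 2.6 = 4.3
d(u, Sensor 2) = |10.1−0.5| + |-8.8−(-10.8)| = 9.6 + 2 = 11.6
d(u, Sensor 3) = |10.1−(-2.9)| + |-8.8−10.4| = 13 + 19.2 = 32.2
d(u, Sensor 4) = |10.1−7.1| + |-8.8−8| = 3 + 16.8 = 19.8
The smallest is to Sensor 1, so u lies in the Voronoi region of Sensor 1.

Sensor 1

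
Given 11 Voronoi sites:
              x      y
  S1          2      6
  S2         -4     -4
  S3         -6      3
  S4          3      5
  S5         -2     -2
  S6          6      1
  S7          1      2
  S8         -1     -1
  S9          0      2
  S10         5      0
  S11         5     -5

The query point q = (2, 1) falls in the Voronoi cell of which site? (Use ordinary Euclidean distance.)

Since √ is increasing, it suffices to compare squared distances:
|qS1|² = 0 + 25 = 25
|qS2|² = 36 + 25 = 61
|qS3|² = 64 + 4 = 68
|qS4|² = 1 + 16 = 17
|qS5|² = 16 + 9 = 25
|qS6|² = 16 + 0 = 16
|qS7|² = 1 + 1 = 2
|qS8|² = 9 + 4 = 13
|qS9|² = 4 + 1 = 5
d²(q, S10) = 9 + 1 = 10
d²(q, S11) = 9 + 36 = 45
Minimum is at S7.

S7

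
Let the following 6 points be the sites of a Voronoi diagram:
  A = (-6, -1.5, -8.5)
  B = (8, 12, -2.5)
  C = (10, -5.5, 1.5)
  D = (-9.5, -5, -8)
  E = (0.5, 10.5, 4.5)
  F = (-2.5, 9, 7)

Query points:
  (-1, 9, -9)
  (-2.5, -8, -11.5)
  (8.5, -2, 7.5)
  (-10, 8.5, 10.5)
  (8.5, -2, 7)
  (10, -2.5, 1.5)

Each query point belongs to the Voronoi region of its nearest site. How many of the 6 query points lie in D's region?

(-1, 9, -9) — d² to each: A:135.5, B:132.25, C:441.5, D:269.25, E:186.75, F:258.25 → nearest is B
(-2.5, -8, -11.5) — d² to each: A:63.5, B:591.25, C:331.5, D:70.25, E:607.25, F:631.25 → nearest is A
(8.5, -2, 7.5) — d² to each: A:466.5, B:296.25, C:50.5, D:573.25, E:229.25, F:242.25 → nearest is C
(-10, 8.5, 10.5) — d² to each: A:477, B:505.25, C:677, D:524.75, E:150.25, F:68.75 → nearest is F
(8.5, -2, 7) — d² to each: A:450.75, B:286.5, C:44.75, D:558, E:226.5, F:242 → nearest is C
(10, -2.5, 1.5) — d² to each: A:357, B:230.25, C:9, D:476.75, E:268.25, F:318.75 → nearest is C
0 of the 6 points have D as nearest.

0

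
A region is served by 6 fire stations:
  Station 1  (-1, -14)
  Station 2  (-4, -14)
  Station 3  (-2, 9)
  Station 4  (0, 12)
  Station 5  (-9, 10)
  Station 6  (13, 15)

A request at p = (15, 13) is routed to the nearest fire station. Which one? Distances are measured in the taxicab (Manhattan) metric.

d(p, Station 1) = 16 + 27 = 43
d(p, Station 2) = 19 + 27 = 46
d(p, Station 3) = 17 + 4 = 21
d(p, Station 4) = 15 + 1 = 16
d(p, Station 5) = 24 + 3 = 27
d(p, Station 6) = 2 + 2 = 4
The smallest is to Station 6, so p lies in the Voronoi region of Station 6.

Station 6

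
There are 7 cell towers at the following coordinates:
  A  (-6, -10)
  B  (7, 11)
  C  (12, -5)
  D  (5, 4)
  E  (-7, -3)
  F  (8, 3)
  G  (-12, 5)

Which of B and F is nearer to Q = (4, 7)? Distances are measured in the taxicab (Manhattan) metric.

B

d(Q,B) = |4−7| + |7−11| = 3 + 4 = 7
d(Q,F) = |4−8| + |7−3| = 4 + 4 = 8
7 < 8, so B is closer.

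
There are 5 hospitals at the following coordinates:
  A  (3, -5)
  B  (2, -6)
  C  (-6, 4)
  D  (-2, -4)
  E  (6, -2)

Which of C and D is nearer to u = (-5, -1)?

D

Compare squared distances:
|uC|² = (-5−(-6))² + (-1−4)² = 1 + 25 = 26
|uD|² = (-5−(-2))² + (-1−(-4))² = 9 + 9 = 18
26 > 18, so D is closer.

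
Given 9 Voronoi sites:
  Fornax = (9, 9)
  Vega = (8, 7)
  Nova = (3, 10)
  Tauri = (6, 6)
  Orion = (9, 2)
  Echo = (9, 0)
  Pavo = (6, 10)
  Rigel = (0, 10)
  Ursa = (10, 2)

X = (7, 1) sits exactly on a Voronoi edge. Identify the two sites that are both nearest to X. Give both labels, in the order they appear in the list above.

Squared distances from X to each site:
d²(X, Fornax) = (7−9)² + (1−9)² = 4 + 64 = 68
d²(X, Vega) = (7−8)² + (1−7)² = 1 + 36 = 37
d²(X, Nova) = (7−3)² + (1−10)² = 16 + 81 = 97
d²(X, Tauri) = (7−6)² + (1−6)² = 1 + 25 = 26
d²(X, Orion) = (7−9)² + (1−2)² = 4 + 1 = 5
d²(X, Echo) = (7−9)² + (1−0)² = 4 + 1 = 5
d²(X, Pavo) = (7−6)² + (1−10)² = 1 + 81 = 82
d²(X, Rigel) = (7−0)² + (1−10)² = 49 + 81 = 130
d²(X, Ursa) = (7−10)² + (1−2)² = 9 + 1 = 10
X is equidistant from Orion and Echo (both at squared distance 5), and every other site is strictly farther — so X lies on the Orion–Echo Voronoi edge.

Orion and Echo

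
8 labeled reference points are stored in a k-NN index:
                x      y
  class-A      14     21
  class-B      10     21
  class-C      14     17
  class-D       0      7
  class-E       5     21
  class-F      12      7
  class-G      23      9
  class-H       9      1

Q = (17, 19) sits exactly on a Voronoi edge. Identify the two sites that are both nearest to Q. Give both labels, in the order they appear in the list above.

Squared distances from Q to each site:
d²(Q, class-A) = (17−14)² + (19−21)² = 9 + 4 = 13
d²(Q, class-B) = (17−10)² + (19−21)² = 49 + 4 = 53
d²(Q, class-C) = (17−14)² + (19−17)² = 9 + 4 = 13
d²(Q, class-D) = (17−0)² + (19−7)² = 289 + 144 = 433
d²(Q, class-E) = (17−5)² + (19−21)² = 144 + 4 = 148
d²(Q, class-F) = (17−12)² + (19−7)² = 25 + 144 = 169
d²(Q, class-G) = (17−23)² + (19−9)² = 36 + 100 = 136
d²(Q, class-H) = (17−9)² + (19−1)² = 64 + 324 = 388
Q is equidistant from class-A and class-C (both at squared distance 13), and every other site is strictly farther — so Q lies on the class-A–class-C Voronoi edge.

class-A and class-C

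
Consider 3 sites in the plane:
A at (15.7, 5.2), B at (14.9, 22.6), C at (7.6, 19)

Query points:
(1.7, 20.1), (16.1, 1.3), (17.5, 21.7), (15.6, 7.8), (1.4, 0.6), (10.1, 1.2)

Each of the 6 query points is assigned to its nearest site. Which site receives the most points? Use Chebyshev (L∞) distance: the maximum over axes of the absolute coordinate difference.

A

(1.7, 20.1) — d to each: A:14.9, B:13.2, C:5.9 → nearest is C
(16.1, 1.3) — d to each: A:3.9, B:21.3, C:17.7 → nearest is A
(17.5, 21.7) — d to each: A:16.5, B:2.6, C:9.9 → nearest is B
(15.6, 7.8) — d to each: A:2.6, B:14.8, C:11.2 → nearest is A
(1.4, 0.6) — d to each: A:14.3, B:22, C:18.4 → nearest is A
(10.1, 1.2) — d to each: A:5.6, B:21.4, C:17.8 → nearest is A
Tally — A:4, B:1, C:1. A captures the most (4).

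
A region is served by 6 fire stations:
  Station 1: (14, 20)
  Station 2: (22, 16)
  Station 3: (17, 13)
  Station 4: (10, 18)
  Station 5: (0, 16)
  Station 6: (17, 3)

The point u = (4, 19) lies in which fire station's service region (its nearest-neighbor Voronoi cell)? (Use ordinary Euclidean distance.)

Since √ is increasing, it suffices to compare squared distances:
d²(u, Station 1) = (4−14)² + (19−20)² = 100 + 1 = 101
d²(u, Station 2) = (4−22)² + (19−16)² = 324 + 9 = 333
d²(u, Station 3) = (4−17)² + (19−13)² = 169 + 36 = 205
d²(u, Station 4) = (4−10)² + (19−18)² = 36 + 1 = 37
d²(u, Station 5) = (4−0)² + (19−16)² = 16 + 9 = 25
d²(u, Station 6) = (4−17)² + (19−3)² = 169 + 256 = 425
Station 5 is nearest.

Station 5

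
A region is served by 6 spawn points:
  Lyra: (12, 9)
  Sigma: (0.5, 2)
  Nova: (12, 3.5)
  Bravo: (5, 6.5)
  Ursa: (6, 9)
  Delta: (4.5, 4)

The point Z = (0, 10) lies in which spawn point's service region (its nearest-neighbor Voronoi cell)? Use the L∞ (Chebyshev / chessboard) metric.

d(Z, Lyra) = max(12, 1) = 12
d(Z, Sigma) = max(0.5, 8) = 8
d(Z, Nova) = max(12, 6.5) = 12
d(Z, Bravo) = max(5, 3.5) = 5
d(Z, Ursa) = max(6, 1) = 6
d(Z, Delta) = max(4.5, 6) = 6
The smallest is to Bravo, so Z lies in the Voronoi region of Bravo.

Bravo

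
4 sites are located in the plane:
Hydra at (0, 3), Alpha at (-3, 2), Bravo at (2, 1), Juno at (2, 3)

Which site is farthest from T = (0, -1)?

Juno

Squared Euclidean distances:
d²(T, Hydra) = (0−0)² + (-1−3)² = 0 + 16 = 16
d²(T, Alpha) = (0−(-3))² + (-1−2)² = 9 + 9 = 18
d²(T, Bravo) = (0−2)² + (-1−1)² = 4 + 4 = 8
d²(T, Juno) = (0−2)² + (-1−3)² = 4 + 16 = 20
The largest is to Juno.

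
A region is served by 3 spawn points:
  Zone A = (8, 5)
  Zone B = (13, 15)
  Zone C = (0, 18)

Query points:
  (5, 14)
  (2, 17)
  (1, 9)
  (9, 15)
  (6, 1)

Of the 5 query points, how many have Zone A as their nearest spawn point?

2

(5, 14) — d² to each: Zone A:90, Zone B:65, Zone C:41 → nearest is Zone C
(2, 17) — d² to each: Zone A:180, Zone B:125, Zone C:5 → nearest is Zone C
(1, 9) — d² to each: Zone A:65, Zone B:180, Zone C:82 → nearest is Zone A
(9, 15) — d² to each: Zone A:101, Zone B:16, Zone C:90 → nearest is Zone B
(6, 1) — d² to each: Zone A:20, Zone B:245, Zone C:325 → nearest is Zone A
2 of the 5 points have Zone A as nearest.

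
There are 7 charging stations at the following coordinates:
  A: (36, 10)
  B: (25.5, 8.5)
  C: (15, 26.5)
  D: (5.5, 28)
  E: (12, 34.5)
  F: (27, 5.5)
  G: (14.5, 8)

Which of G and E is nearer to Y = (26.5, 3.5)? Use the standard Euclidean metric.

G

Compare squared distances:
|YG|² = (26.5−14.5)² + (3.5−8)² = 144 + 20.25 = 164.25
|YE|² = (26.5−12)² + (3.5−34.5)² = 210.25 + 961 = 1171.25
164.25 < 1171.25, so G is closer.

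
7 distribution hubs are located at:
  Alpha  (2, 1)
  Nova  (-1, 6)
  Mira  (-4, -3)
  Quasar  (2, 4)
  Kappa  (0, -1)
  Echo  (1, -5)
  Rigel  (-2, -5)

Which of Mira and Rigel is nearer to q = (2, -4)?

Compare squared distances:
d²(q, Mira) = (2−(-4))² + (-4−(-3))² = 36 + 1 = 37
d²(q, Rigel) = (2−(-2))² + (-4−(-5))² = 16 + 1 = 17
37 > 17, so Rigel is closer.

Rigel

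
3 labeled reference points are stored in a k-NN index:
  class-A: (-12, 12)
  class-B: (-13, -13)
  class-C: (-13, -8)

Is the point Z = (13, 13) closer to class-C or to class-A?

Compare squared distances:
d²(Z, class-C) = (13−(-13))² + (13−(-8))² = 676 + 441 = 1117
d²(Z, class-A) = (13−(-12))² + (13−12)² = 625 + 1 = 626
1117 > 626, so class-A is closer.

class-A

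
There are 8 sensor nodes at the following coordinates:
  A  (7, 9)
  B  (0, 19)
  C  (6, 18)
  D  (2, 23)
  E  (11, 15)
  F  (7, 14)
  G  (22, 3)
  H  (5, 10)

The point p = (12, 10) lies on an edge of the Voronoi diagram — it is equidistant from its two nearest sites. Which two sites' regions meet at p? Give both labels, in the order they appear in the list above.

Squared distances from p to each site:
|pA|² = 25 + 1 = 26
|pB|² = 144 + 81 = 225
|pC|² = 36 + 64 = 100
|pD|² = 100 + 169 = 269
|pE|² = 1 + 25 = 26
|pF|² = 25 + 16 = 41
|pG|² = 100 + 49 = 149
|pH|² = 49 + 0 = 49
p is equidistant from A and E (both at squared distance 26), and every other site is strictly farther — so p lies on the A–E Voronoi edge.

A and E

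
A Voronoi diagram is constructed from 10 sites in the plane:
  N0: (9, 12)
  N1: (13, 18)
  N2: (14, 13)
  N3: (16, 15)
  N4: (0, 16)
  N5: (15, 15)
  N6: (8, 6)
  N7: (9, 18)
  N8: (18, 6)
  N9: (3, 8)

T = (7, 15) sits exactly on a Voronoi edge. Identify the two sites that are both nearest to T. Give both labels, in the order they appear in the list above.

N0 and N7

Squared distances from T to each site:
|TN0|² = 4 + 9 = 13
|TN1|² = 36 + 9 = 45
|TN2|² = 49 + 4 = 53
|TN3|² = 81 + 0 = 81
|TN4|² = 49 + 1 = 50
|TN5|² = 64 + 0 = 64
|TN6|² = 1 + 81 = 82
|TN7|² = 4 + 9 = 13
|TN8|² = 121 + 81 = 202
|TN9|² = 16 + 49 = 65
T is equidistant from N0 and N7 (both at squared distance 13), and every other site is strictly farther — so T lies on the N0–N7 Voronoi edge.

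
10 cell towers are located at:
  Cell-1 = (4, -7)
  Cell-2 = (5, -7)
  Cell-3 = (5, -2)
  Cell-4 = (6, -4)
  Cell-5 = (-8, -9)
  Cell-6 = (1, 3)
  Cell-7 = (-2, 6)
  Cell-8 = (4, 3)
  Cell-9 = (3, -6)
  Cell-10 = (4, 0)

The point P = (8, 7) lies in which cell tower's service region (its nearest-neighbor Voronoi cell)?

Cell-8

Compare squared distances (the ordering matches that of the actual distances):
d²(P, Cell-1) = (8−4)² + (7−(-7))² = 16 + 196 = 212
d²(P, Cell-2) = (8−5)² + (7−(-7))² = 9 + 196 = 205
d²(P, Cell-3) = (8−5)² + (7−(-2))² = 9 + 81 = 90
d²(P, Cell-4) = (8−6)² + (7−(-4))² = 4 + 121 = 125
d²(P, Cell-5) = (8−(-8))² + (7−(-9))² = 256 + 256 = 512
d²(P, Cell-6) = (8−1)² + (7−3)² = 49 + 16 = 65
d²(P, Cell-7) = (8−(-2))² + (7−6)² = 100 + 1 = 101
d²(P, Cell-8) = (8−4)² + (7−3)² = 16 + 16 = 32
d²(P, Cell-9) = (8−3)² + (7−(-6))² = 25 + 169 = 194
d²(P, Cell-10) = (8−4)² + (7−0)² = 16 + 49 = 65
The smallest is to Cell-8, so P lies in the Voronoi region of Cell-8.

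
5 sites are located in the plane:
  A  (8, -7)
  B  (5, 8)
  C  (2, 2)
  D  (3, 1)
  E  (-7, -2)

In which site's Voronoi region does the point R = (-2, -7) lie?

E

Since √ is increasing, it suffices to compare squared distances:
|RA|² = (-2−8)² + (-7−(-7))² = 100 + 0 = 100
|RB|² = (-2−5)² + (-7−8)² = 49 + 225 = 274
|RC|² = (-2−2)² + (-7−2)² = 16 + 81 = 97
|RD|² = (-2−3)² + (-7−1)² = 25 + 64 = 89
|RE|² = (-2−(-7))² + (-7−(-2))² = 25 + 25 = 50
The smallest is to E, so R lies in the Voronoi region of E.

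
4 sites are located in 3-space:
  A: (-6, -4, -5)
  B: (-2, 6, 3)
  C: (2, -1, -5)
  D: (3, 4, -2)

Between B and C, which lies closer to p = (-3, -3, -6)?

Compare squared distances:
|pB|² = (-3−(-2))² + (-3−6)² + (-6−3)² = 1 + 81 + 81 = 163
|pC|² = (-3−2)² + (-3−(-1))² + (-6−(-5))² = 25 + 4 + 1 = 30
163 > 30, so C is closer.

C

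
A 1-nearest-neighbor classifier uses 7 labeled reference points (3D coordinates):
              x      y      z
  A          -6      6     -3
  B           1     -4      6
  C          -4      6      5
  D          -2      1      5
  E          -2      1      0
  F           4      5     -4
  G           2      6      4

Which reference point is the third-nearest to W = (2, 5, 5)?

C

Compare squared distances (the ordering matches that of the actual distances):
|WA|² = (2−(-6))² + (5−6)² + (5−(-3))² = 64 + 1 + 64 = 129
|WB|² = (2−1)² + (5−(-4))² + (5−6)² = 1 + 81 + 1 = 83
|WC|² = (2−(-4))² + (5−6)² + (5−5)² = 36 + 1 + 0 = 37
|WD|² = (2−(-2))² + (5−1)² + (5−5)² = 16 + 16 + 0 = 32
|WE|² = (2−(-2))² + (5−1)² + (5−0)² = 16 + 16 + 25 = 57
|WF|² = (2−4)² + (5−5)² + (5−(-4))² = 4 + 0 + 81 = 85
|WG|² = (2−2)² + (5−6)² + (5−4)² = 0 + 1 + 1 = 2
Sorted ascending: G, D, C, E, … — the third-nearest is C.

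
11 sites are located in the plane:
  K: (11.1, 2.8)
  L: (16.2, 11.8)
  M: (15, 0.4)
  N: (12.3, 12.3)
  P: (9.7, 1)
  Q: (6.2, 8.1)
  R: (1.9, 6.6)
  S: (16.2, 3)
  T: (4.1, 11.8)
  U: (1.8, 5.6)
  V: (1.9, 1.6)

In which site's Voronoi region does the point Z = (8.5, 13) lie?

Since √ is increasing, it suffices to compare squared distances:
|ZK|² = (8.5−11.1)² + (13−2.8)² = 6.76 + 104.04 = 110.8
|ZL|² = (8.5−16.2)² + (13−11.8)² = 59.29 + 1.44 = 60.73
|ZM|² = (8.5−15)² + (13−0.4)² = 42.25 + 158.76 = 201.01
|ZN|² = (8.5−12.3)² + (13−12.3)² = 14.44 + 0.49 = 14.93
|ZP|² = (8.5−9.7)² + (13−1)² = 1.44 + 144 = 145.44
|ZQ|² = (8.5−6.2)² + (13−8.1)² = 5.29 + 24.01 = 29.3
|ZR|² = (8.5−1.9)² + (13−6.6)² = 43.56 + 40.96 = 84.52
|ZS|² = (8.5−16.2)² + (13−3)² = 59.29 + 100 = 159.29
|ZT|² = (8.5−4.1)² + (13−11.8)² = 19.36 + 1.44 = 20.8
|ZU|² = (8.5−1.8)² + (13−5.6)² = 44.89 + 54.76 = 99.65
|ZV|² = (8.5−1.9)² + (13−1.6)² = 43.56 + 129.96 = 173.52
Minimum is at N.

N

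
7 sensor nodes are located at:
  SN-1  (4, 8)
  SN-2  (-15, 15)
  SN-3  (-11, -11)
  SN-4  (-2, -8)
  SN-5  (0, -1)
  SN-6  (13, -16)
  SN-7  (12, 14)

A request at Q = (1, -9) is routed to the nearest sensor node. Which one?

SN-4

Compare squared distances (the ordering matches that of the actual distances):
d²(Q, SN-1) = (1−4)² + (-9−8)² = 9 + 289 = 298
d²(Q, SN-2) = (1−(-15))² + (-9−15)² = 256 + 576 = 832
d²(Q, SN-3) = (1−(-11))² + (-9−(-11))² = 144 + 4 = 148
d²(Q, SN-4) = (1−(-2))² + (-9−(-8))² = 9 + 1 = 10
d²(Q, SN-5) = (1−0)² + (-9−(-1))² = 1 + 64 = 65
d²(Q, SN-6) = (1−13)² + (-9−(-16))² = 144 + 49 = 193
d²(Q, SN-7) = (1−12)² + (-9−14)² = 121 + 529 = 650
SN-4 is nearest.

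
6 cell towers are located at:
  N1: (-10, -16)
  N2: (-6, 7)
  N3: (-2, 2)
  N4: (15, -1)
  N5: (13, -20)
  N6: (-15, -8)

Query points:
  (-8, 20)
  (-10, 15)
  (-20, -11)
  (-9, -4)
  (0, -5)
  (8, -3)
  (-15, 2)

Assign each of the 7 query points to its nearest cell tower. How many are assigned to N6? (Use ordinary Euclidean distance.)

3

(-8, 20) — d² to each: N1:1300, N2:173, N3:360, N4:970, N5:2041, N6:833 → nearest is N2
(-10, 15) — d² to each: N1:961, N2:80, N3:233, N4:881, N5:1754, N6:554 → nearest is N2
(-20, -11) — d² to each: N1:125, N2:520, N3:493, N4:1325, N5:1170, N6:34 → nearest is N6
(-9, -4) — d² to each: N1:145, N2:130, N3:85, N4:585, N5:740, N6:52 → nearest is N6
(0, -5) — d² to each: N1:221, N2:180, N3:53, N4:241, N5:394, N6:234 → nearest is N3
(8, -3) — d² to each: N1:493, N2:296, N3:125, N4:53, N5:314, N6:554 → nearest is N4
(-15, 2) — d² to each: N1:349, N2:106, N3:169, N4:909, N5:1268, N6:100 → nearest is N6
3 of the 7 points have N6 as nearest.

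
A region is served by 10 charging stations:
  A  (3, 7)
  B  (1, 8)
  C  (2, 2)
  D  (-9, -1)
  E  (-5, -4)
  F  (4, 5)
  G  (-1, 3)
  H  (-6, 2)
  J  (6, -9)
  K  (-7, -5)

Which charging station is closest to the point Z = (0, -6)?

Compare squared distances (the ordering matches that of the actual distances):
|ZA|² = (0−3)² + (-6−7)² = 9 + 169 = 178
|ZB|² = (0−1)² + (-6−8)² = 1 + 196 = 197
|ZC|² = (0−2)² + (-6−2)² = 4 + 64 = 68
|ZD|² = (0−(-9))² + (-6−(-1))² = 81 + 25 = 106
|ZE|² = (0−(-5))² + (-6−(-4))² = 25 + 4 = 29
|ZF|² = (0−4)² + (-6−5)² = 16 + 121 = 137
|ZG|² = (0−(-1))² + (-6−3)² = 1 + 81 = 82
|ZH|² = (0−(-6))² + (-6−2)² = 36 + 64 = 100
|ZJ|² = (0−6)² + (-6−(-9))² = 36 + 9 = 45
|ZK|² = (0−(-7))² + (-6−(-5))² = 49 + 1 = 50
The smallest is to E, so Z lies in the Voronoi region of E.

E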